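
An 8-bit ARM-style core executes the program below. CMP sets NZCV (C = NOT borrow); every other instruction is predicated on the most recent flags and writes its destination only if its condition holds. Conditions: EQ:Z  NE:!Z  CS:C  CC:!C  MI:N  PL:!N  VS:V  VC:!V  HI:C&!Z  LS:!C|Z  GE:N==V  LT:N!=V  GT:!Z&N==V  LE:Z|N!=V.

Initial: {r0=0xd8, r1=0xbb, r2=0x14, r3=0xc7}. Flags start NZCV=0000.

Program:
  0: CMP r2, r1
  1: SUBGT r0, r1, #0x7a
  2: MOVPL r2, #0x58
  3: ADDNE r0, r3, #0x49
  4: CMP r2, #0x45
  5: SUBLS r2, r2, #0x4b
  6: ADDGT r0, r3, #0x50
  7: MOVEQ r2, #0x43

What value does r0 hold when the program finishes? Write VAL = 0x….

VAL = 0x17

[0] flags=0000 → (cmp)
[1] flags=0000 GT?T → r0=0x41
[2] flags=0000 PL?T → r2=0x58
[3] flags=0000 NE?T → r0=0x10
[4] flags=0010 → (cmp)
[5] flags=0010 LS?F → skip
[6] flags=0010 GT?T → r0=0x17
[7] flags=0010 EQ?F → skip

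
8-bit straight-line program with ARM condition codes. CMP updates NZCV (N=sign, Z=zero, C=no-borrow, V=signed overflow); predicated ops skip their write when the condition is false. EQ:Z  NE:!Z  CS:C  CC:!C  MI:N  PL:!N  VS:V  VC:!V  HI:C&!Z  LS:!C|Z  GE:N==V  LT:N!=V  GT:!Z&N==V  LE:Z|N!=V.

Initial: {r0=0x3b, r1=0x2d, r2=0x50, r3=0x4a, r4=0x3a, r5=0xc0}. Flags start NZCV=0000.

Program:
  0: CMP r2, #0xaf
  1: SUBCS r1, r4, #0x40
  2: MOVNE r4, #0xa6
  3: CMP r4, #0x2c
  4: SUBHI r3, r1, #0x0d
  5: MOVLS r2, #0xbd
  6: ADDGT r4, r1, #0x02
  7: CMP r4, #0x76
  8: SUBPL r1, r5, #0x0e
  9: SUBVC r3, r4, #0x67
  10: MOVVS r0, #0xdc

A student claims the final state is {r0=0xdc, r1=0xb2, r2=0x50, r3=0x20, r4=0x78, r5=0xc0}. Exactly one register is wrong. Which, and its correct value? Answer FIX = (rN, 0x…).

[0] flags=1001 → (cmp)
[1] flags=1001 CS?F → skip
[2] flags=1001 NE?T → r4=0xa6
[3] flags=0011 → (cmp)
[4] flags=0011 HI?T → r3=0x20
[5] flags=0011 LS?F → skip
[6] flags=0011 GT?F → skip
[7] flags=0011 → (cmp)
[8] flags=0011 PL?T → r1=0xb2
[9] flags=0011 VC?F → skip
[10] flags=0011 VS?T → r0=0xdc

FIX = (r4, 0xa6)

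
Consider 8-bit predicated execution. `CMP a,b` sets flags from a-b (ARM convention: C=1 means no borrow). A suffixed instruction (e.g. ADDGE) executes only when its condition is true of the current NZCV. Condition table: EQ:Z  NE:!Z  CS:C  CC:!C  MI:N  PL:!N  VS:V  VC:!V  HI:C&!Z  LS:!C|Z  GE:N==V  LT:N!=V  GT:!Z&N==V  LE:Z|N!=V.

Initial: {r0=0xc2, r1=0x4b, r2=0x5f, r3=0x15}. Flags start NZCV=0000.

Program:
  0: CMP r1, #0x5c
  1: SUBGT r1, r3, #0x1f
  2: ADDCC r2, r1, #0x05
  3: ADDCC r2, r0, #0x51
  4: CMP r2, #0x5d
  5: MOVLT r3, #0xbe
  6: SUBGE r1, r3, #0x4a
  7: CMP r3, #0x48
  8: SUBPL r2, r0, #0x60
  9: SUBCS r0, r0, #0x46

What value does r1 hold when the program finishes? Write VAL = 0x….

0: ✓ CMP  NZCV=1000
1: · SUBGT
2: ✓ ADDCC  r2←0x50
3: ✓ ADDCC  r2←0x13
4: ✓ CMP  NZCV=1000
5: ✓ MOVLT  r3←0xbe
6: · SUBGE
7: ✓ CMP  NZCV=0011
8: ✓ SUBPL  r2←0x62
9: ✓ SUBCS  r0←0x7c

VAL = 0x4b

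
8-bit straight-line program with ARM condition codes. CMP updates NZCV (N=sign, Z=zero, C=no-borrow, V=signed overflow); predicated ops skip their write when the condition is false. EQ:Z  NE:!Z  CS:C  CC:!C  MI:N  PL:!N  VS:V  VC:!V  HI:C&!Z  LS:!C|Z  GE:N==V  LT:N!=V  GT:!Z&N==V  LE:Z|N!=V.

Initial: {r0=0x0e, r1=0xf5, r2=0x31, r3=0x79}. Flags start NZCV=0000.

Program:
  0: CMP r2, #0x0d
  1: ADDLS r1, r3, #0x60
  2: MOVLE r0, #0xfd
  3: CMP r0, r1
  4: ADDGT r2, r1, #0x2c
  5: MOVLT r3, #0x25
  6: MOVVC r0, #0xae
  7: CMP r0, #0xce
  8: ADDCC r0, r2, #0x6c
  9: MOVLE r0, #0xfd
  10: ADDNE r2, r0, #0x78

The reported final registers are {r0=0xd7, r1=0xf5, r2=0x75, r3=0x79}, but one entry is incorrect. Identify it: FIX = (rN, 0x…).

0: ✓ CMP  NZCV=0010
1: · ADDLS
2: · MOVLE
3: ✓ CMP  NZCV=0000
4: ✓ ADDGT  r2←0x21
5: · MOVLT
6: ✓ MOVVC  r0←0xae
7: ✓ CMP  NZCV=1000
8: ✓ ADDCC  r0←0x8d
9: ✓ MOVLE  r0←0xfd
10: ✓ ADDNE  r2←0x75

FIX = (r0, 0xfd)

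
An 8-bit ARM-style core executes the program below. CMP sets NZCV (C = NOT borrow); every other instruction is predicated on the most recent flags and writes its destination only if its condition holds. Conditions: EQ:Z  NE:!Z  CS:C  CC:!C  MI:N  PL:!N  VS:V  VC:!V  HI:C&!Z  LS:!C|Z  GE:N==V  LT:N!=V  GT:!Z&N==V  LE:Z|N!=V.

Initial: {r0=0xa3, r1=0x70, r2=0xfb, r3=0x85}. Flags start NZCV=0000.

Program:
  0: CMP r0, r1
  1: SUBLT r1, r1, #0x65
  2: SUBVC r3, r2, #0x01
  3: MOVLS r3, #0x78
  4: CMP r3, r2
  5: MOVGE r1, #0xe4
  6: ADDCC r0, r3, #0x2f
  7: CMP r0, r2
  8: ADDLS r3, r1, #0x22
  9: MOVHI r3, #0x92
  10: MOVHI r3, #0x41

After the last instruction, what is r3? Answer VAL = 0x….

[0] flags=0011 → (cmp)
[1] flags=0011 LT?T → r1=0x0b
[2] flags=0011 VC?F → skip
[3] flags=0011 LS?F → skip
[4] flags=1000 → (cmp)
[5] flags=1000 GE?F → skip
[6] flags=1000 CC?T → r0=0xb4
[7] flags=1000 → (cmp)
[8] flags=1000 LS?T → r3=0x2d
[9] flags=1000 HI?F → skip
[10] flags=1000 HI?F → skip

VAL = 0x2d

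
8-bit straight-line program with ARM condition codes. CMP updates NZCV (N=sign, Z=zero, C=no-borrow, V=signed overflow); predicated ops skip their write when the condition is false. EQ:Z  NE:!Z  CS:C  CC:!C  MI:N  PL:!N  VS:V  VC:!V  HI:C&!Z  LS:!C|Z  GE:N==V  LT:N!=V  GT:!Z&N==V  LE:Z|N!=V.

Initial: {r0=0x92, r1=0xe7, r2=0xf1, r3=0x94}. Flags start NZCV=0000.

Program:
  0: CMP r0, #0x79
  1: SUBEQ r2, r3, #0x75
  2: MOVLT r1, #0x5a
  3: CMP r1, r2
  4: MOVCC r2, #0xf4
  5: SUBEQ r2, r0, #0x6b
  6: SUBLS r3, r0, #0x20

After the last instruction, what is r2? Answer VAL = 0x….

0: ✓ CMP  NZCV=0011
1: · SUBEQ
2: ✓ MOVLT  r1←0x5a
3: ✓ CMP  NZCV=0000
4: ✓ MOVCC  r2←0xf4
5: · SUBEQ
6: ✓ SUBLS  r3←0x72

VAL = 0xf4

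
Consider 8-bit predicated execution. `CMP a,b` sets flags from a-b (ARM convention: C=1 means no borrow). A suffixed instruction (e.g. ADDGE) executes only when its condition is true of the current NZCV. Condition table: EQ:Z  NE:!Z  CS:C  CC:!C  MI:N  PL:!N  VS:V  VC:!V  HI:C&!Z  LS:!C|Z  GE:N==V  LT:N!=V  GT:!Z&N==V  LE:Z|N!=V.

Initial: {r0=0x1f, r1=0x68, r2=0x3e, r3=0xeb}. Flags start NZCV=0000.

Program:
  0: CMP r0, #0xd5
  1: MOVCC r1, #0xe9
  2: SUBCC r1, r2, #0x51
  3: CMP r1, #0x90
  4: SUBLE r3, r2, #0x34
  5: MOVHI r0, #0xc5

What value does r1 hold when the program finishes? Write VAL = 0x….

VAL = 0xed

0: ✓ CMP  NZCV=0000
1: ✓ MOVCC  r1←0xe9
2: ✓ SUBCC  r1←0xed
3: ✓ CMP  NZCV=0010
4: · SUBLE
5: ✓ MOVHI  r0←0xc5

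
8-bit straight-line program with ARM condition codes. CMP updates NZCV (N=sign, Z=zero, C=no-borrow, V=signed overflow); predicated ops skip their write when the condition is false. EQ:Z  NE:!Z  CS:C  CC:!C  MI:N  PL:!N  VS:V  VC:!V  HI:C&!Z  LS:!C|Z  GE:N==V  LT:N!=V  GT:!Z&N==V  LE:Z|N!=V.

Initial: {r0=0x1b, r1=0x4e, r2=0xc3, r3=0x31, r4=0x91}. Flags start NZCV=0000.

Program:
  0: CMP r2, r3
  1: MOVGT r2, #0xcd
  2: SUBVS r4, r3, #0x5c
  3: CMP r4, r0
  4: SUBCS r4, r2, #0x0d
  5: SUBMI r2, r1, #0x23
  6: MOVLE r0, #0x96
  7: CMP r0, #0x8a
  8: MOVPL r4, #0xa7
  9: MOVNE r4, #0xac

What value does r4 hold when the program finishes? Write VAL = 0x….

0: ✓ CMP  NZCV=1010
1: · MOVGT
2: · SUBVS
3: ✓ CMP  NZCV=0011
4: ✓ SUBCS  r4←0xb6
5: · SUBMI
6: ✓ MOVLE  r0←0x96
7: ✓ CMP  NZCV=0010
8: ✓ MOVPL  r4←0xa7
9: ✓ MOVNE  r4←0xac

VAL = 0xac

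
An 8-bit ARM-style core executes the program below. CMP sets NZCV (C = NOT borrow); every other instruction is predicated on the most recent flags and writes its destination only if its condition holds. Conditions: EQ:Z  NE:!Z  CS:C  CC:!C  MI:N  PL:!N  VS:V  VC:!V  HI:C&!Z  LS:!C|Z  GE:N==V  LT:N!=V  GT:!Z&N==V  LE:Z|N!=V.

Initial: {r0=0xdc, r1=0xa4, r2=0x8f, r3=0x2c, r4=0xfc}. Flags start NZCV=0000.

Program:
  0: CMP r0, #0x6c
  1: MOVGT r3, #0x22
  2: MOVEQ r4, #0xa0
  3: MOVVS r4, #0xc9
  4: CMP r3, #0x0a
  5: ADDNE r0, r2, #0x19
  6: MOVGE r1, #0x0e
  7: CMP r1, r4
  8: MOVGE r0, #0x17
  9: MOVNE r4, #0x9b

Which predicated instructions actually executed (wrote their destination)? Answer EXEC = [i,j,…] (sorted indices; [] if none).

[0] flags=0011 → (cmp)
[1] flags=0011 GT?F → skip
[2] flags=0011 EQ?F → skip
[3] flags=0011 VS?T → r4=0xc9
[4] flags=0010 → (cmp)
[5] flags=0010 NE?T → r0=0xa8
[6] flags=0010 GE?T → r1=0x0e
[7] flags=0000 → (cmp)
[8] flags=0000 GE?T → r0=0x17
[9] flags=0000 NE?T → r4=0x9b

EXEC = [3,5,6,8,9]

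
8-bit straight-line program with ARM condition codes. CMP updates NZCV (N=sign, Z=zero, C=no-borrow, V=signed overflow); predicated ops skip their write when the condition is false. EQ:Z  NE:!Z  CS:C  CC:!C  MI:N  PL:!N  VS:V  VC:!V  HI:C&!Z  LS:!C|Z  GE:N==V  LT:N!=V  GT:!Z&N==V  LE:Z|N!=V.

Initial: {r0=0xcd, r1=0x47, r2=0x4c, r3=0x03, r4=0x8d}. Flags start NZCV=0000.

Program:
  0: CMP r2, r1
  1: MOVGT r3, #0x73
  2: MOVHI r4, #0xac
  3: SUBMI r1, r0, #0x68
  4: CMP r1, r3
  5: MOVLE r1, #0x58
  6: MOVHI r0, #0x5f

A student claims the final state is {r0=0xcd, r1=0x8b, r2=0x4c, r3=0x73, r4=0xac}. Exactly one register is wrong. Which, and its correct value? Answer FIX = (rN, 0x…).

[0] flags=0010 → (cmp)
[1] flags=0010 GT?T → r3=0x73
[2] flags=0010 HI?T → r4=0xac
[3] flags=0010 MI?F → skip
[4] flags=1000 → (cmp)
[5] flags=1000 LE?T → r1=0x58
[6] flags=1000 HI?F → skip

FIX = (r1, 0x58)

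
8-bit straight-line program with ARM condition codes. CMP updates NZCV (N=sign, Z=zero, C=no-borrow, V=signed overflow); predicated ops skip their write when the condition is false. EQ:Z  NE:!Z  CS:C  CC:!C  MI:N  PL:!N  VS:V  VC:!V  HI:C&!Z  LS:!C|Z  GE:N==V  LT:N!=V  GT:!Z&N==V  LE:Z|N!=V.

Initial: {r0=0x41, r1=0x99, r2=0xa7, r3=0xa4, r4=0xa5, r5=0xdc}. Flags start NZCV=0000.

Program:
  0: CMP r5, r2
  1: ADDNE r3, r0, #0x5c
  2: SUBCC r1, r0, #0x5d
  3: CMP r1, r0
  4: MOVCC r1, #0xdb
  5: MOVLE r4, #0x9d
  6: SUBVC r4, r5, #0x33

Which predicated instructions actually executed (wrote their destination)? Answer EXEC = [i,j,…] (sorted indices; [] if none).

0: ✓ CMP  NZCV=0010
1: ✓ ADDNE  r3←0x9d
2: · SUBCC
3: ✓ CMP  NZCV=0011
4: · MOVCC
5: ✓ MOVLE  r4←0x9d
6: · SUBVC

EXEC = [1,5]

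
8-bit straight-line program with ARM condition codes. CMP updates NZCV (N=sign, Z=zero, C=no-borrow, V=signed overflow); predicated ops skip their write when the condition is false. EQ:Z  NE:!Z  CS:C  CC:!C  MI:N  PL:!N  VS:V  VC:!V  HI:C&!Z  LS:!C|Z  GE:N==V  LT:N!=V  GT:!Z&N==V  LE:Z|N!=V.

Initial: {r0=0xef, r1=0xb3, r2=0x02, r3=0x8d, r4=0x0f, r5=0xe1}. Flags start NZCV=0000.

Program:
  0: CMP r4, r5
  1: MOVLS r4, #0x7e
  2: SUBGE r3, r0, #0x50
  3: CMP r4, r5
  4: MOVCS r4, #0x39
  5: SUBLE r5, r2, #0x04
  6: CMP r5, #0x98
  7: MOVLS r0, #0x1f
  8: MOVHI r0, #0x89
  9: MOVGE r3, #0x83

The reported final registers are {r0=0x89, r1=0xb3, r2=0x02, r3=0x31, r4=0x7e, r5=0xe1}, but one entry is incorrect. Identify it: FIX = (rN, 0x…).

0: ✓ CMP  NZCV=0000
1: ✓ MOVLS  r4←0x7e
2: ✓ SUBGE  r3←0x9f
3: ✓ CMP  NZCV=1001
4: · MOVCS
5: · SUBLE
6: ✓ CMP  NZCV=0010
7: · MOVLS
8: ✓ MOVHI  r0←0x89
9: ✓ MOVGE  r3←0x83

FIX = (r3, 0x83)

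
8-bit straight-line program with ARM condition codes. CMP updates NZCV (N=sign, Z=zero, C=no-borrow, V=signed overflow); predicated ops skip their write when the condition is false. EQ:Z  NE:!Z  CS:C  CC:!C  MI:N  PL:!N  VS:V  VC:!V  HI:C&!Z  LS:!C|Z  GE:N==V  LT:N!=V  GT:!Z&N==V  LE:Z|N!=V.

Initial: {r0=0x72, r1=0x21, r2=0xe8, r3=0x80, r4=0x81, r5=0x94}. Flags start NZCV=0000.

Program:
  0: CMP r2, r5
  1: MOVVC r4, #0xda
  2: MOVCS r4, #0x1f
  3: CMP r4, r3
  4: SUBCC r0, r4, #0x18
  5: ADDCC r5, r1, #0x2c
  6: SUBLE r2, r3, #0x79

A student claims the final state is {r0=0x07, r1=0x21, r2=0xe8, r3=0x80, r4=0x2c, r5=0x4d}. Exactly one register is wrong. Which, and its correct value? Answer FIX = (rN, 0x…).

0: ✓ CMP  NZCV=0010
1: ✓ MOVVC  r4←0xda
2: ✓ MOVCS  r4←0x1f
3: ✓ CMP  NZCV=1001
4: ✓ SUBCC  r0←0x07
5: ✓ ADDCC  r5←0x4d
6: · SUBLE

FIX = (r4, 0x1f)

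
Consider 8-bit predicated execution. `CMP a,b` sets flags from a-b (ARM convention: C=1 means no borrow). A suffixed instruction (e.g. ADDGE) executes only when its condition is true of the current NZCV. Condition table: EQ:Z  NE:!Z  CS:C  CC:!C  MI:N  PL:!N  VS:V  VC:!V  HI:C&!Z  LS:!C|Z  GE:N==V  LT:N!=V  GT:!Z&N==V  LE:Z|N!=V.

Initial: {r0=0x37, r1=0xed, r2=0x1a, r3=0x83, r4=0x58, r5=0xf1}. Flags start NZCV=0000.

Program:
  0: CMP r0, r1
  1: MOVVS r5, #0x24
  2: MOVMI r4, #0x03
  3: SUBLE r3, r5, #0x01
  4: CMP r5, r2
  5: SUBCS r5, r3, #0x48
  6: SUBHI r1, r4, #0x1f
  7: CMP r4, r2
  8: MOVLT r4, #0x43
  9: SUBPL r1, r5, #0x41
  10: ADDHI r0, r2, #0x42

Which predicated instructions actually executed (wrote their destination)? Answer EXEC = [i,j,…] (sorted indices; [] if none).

EXEC = [5,6,9,10]

[0] flags=0000 → (cmp)
[1] flags=0000 VS?F → skip
[2] flags=0000 MI?F → skip
[3] flags=0000 LE?F → skip
[4] flags=1010 → (cmp)
[5] flags=1010 CS?T → r5=0x3b
[6] flags=1010 HI?T → r1=0x39
[7] flags=0010 → (cmp)
[8] flags=0010 LT?F → skip
[9] flags=0010 PL?T → r1=0xfa
[10] flags=0010 HI?T → r0=0x5c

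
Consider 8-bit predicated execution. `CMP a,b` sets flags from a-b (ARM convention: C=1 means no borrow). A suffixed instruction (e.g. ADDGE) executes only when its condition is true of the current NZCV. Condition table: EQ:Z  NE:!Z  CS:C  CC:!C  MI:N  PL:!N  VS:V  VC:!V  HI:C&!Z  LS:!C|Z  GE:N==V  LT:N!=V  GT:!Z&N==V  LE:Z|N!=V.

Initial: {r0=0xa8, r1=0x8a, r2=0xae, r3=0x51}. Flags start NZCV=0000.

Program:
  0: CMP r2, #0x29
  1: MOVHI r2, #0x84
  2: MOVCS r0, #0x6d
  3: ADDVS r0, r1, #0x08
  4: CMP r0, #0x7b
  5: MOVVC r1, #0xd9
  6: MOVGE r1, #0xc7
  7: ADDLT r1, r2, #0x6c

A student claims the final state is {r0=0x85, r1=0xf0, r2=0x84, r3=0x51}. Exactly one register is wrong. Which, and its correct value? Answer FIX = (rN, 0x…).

0: ✓ CMP  NZCV=1010
1: ✓ MOVHI  r2←0x84
2: ✓ MOVCS  r0←0x6d
3: · ADDVS
4: ✓ CMP  NZCV=1000
5: ✓ MOVVC  r1←0xd9
6: · MOVGE
7: ✓ ADDLT  r1←0xf0

FIX = (r0, 0x6d)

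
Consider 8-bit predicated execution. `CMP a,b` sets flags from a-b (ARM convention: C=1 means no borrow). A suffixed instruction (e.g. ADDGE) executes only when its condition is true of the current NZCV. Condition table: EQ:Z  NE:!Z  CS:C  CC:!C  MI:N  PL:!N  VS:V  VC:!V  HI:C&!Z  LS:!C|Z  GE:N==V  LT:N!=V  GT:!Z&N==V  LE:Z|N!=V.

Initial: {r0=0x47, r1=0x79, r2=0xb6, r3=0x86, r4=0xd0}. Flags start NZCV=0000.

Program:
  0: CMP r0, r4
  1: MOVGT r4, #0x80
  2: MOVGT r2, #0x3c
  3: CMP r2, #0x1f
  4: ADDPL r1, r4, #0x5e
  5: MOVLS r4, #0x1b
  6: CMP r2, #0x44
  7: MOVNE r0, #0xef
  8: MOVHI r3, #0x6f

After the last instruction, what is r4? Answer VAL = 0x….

0: ✓ CMP  NZCV=0000
1: ✓ MOVGT  r4←0x80
2: ✓ MOVGT  r2←0x3c
3: ✓ CMP  NZCV=0010
4: ✓ ADDPL  r1←0xde
5: · MOVLS
6: ✓ CMP  NZCV=1000
7: ✓ MOVNE  r0←0xef
8: · MOVHI

VAL = 0x80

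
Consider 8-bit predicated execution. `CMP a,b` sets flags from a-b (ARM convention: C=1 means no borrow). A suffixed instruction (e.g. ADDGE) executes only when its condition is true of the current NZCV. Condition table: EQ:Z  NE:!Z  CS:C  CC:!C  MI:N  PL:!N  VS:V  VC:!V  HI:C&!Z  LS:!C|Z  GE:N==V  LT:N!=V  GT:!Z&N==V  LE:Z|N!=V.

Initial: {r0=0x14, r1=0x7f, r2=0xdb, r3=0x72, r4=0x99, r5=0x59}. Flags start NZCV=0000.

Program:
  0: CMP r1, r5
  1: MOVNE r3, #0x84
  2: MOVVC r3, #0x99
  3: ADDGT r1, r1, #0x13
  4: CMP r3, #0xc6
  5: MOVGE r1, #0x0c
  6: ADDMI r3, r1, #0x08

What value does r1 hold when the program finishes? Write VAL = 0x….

[0] flags=0010 → (cmp)
[1] flags=0010 NE?T → r3=0x84
[2] flags=0010 VC?T → r3=0x99
[3] flags=0010 GT?T → r1=0x92
[4] flags=1000 → (cmp)
[5] flags=1000 GE?F → skip
[6] flags=1000 MI?T → r3=0x9a

VAL = 0x92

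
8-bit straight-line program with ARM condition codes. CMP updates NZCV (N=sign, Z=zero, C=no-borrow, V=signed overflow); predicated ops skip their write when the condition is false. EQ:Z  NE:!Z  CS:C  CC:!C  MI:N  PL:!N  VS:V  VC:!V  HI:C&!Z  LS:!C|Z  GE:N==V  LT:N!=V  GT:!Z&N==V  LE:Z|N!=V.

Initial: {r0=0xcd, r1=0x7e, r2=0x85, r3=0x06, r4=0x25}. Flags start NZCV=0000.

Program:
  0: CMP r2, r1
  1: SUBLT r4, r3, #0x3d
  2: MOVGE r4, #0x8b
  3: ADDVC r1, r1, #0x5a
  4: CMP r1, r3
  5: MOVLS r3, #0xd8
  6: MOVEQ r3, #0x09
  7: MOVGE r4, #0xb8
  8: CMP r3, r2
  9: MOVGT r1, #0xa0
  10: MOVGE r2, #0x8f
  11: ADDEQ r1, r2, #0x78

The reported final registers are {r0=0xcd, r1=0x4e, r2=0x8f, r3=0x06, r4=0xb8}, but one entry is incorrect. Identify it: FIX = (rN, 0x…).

[0] flags=0011 → (cmp)
[1] flags=0011 LT?T → r4=0xc9
[2] flags=0011 GE?F → skip
[3] flags=0011 VC?F → skip
[4] flags=0010 → (cmp)
[5] flags=0010 LS?F → skip
[6] flags=0010 EQ?F → skip
[7] flags=0010 GE?T → r4=0xb8
[8] flags=1001 → (cmp)
[9] flags=1001 GT?T → r1=0xa0
[10] flags=1001 GE?T → r2=0x8f
[11] flags=1001 EQ?F → skip

FIX = (r1, 0xa0)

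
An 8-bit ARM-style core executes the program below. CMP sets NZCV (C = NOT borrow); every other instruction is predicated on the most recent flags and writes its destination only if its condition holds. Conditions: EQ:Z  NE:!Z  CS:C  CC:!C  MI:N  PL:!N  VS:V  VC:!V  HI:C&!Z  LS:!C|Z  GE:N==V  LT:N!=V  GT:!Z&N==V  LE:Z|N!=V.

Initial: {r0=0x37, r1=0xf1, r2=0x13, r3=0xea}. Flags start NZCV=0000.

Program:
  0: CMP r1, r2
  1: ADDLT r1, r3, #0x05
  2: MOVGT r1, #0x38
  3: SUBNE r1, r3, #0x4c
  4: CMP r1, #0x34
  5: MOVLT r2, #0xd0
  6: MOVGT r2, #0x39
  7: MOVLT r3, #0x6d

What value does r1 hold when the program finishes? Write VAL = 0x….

VAL = 0x9e

0: ✓ CMP  NZCV=1010
1: ✓ ADDLT  r1←0xef
2: · MOVGT
3: ✓ SUBNE  r1←0x9e
4: ✓ CMP  NZCV=0011
5: ✓ MOVLT  r2←0xd0
6: · MOVGT
7: ✓ MOVLT  r3←0x6d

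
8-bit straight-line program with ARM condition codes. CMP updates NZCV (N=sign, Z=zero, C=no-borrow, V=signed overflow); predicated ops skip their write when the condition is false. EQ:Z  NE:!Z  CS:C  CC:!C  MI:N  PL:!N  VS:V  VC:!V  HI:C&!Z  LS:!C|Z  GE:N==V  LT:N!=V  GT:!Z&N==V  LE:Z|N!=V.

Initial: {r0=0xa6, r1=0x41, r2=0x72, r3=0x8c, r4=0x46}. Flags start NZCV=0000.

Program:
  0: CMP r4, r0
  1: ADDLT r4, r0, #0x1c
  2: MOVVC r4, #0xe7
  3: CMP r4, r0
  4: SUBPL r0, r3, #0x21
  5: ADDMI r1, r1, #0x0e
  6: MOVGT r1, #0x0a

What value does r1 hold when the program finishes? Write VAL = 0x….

[0] flags=1001 → (cmp)
[1] flags=1001 LT?F → skip
[2] flags=1001 VC?F → skip
[3] flags=1001 → (cmp)
[4] flags=1001 PL?F → skip
[5] flags=1001 MI?T → r1=0x4f
[6] flags=1001 GT?T → r1=0x0a

VAL = 0x0a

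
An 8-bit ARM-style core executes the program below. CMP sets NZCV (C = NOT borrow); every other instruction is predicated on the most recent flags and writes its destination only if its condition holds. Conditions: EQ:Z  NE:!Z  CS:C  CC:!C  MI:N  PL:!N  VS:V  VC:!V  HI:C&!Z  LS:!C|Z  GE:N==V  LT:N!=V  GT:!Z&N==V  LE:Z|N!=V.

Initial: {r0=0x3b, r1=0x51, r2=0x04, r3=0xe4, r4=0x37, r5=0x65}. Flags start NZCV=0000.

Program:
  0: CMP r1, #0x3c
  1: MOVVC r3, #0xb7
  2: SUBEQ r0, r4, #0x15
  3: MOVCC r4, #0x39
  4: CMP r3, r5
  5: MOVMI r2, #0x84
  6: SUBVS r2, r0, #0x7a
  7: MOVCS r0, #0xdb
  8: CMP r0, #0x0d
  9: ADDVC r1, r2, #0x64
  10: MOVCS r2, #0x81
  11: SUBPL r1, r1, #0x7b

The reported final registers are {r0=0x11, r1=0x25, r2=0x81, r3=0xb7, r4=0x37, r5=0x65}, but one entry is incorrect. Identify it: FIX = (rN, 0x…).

FIX = (r0, 0xdb)

[0] flags=0010 → (cmp)
[1] flags=0010 VC?T → r3=0xb7
[2] flags=0010 EQ?F → skip
[3] flags=0010 CC?F → skip
[4] flags=0011 → (cmp)
[5] flags=0011 MI?F → skip
[6] flags=0011 VS?T → r2=0xc1
[7] flags=0011 CS?T → r0=0xdb
[8] flags=1010 → (cmp)
[9] flags=1010 VC?T → r1=0x25
[10] flags=1010 CS?T → r2=0x81
[11] flags=1010 PL?F → skip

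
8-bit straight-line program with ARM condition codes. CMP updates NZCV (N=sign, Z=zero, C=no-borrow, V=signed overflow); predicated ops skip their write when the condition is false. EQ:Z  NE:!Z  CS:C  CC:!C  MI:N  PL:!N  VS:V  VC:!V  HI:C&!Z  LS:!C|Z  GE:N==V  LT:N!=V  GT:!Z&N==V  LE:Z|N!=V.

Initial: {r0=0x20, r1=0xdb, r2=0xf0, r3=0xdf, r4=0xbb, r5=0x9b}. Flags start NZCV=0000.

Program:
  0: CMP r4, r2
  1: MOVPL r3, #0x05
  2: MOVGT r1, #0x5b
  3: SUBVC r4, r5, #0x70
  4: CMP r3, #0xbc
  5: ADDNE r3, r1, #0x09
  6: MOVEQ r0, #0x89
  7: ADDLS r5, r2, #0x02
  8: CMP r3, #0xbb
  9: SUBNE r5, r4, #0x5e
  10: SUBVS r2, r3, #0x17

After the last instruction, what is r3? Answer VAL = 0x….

VAL = 0xe4

[0] flags=1000 → (cmp)
[1] flags=1000 PL?F → skip
[2] flags=1000 GT?F → skip
[3] flags=1000 VC?T → r4=0x2b
[4] flags=0010 → (cmp)
[5] flags=0010 NE?T → r3=0xe4
[6] flags=0010 EQ?F → skip
[7] flags=0010 LS?F → skip
[8] flags=0010 → (cmp)
[9] flags=0010 NE?T → r5=0xcd
[10] flags=0010 VS?F → skip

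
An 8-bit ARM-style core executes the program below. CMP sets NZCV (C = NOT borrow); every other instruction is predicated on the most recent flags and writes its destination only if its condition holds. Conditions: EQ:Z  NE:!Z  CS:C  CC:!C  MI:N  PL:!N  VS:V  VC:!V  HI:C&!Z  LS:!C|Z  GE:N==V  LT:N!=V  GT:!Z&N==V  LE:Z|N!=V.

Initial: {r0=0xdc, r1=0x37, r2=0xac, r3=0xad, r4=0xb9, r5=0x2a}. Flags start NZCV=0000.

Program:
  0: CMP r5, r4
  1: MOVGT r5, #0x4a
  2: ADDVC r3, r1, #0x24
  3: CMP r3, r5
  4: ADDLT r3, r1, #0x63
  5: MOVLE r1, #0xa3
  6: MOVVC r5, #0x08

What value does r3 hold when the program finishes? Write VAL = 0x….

VAL = 0x5b

0: ✓ CMP  NZCV=0000
1: ✓ MOVGT  r5←0x4a
2: ✓ ADDVC  r3←0x5b
3: ✓ CMP  NZCV=0010
4: · ADDLT
5: · MOVLE
6: ✓ MOVVC  r5←0x08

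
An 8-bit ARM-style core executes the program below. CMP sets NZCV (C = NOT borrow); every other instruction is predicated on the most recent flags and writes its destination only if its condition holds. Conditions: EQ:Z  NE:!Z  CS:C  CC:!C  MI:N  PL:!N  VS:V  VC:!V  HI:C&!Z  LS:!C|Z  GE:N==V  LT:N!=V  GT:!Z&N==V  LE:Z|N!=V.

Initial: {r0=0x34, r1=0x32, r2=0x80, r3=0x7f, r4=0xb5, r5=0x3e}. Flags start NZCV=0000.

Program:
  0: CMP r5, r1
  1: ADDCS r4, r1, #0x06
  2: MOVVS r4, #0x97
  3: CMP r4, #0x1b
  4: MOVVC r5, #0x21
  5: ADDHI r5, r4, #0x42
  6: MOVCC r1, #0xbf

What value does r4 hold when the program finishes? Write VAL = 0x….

[0] flags=0010 → (cmp)
[1] flags=0010 CS?T → r4=0x38
[2] flags=0010 VS?F → skip
[3] flags=0010 → (cmp)
[4] flags=0010 VC?T → r5=0x21
[5] flags=0010 HI?T → r5=0x7a
[6] flags=0010 CC?F → skip

VAL = 0x38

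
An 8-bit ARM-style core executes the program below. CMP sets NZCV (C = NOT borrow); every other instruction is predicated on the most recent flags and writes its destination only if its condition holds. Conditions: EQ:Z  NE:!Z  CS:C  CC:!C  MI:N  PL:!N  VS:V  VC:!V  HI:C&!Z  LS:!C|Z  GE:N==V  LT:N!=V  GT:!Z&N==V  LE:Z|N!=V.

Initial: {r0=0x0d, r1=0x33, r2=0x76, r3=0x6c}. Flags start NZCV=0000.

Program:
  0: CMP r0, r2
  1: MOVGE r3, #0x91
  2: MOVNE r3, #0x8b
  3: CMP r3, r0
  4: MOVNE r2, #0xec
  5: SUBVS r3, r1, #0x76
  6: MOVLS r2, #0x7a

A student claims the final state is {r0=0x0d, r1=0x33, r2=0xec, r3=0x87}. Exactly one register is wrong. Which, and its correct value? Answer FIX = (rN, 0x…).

FIX = (r3, 0xbd)

0: ✓ CMP  NZCV=1000
1: · MOVGE
2: ✓ MOVNE  r3←0x8b
3: ✓ CMP  NZCV=0011
4: ✓ MOVNE  r2←0xec
5: ✓ SUBVS  r3←0xbd
6: · MOVLS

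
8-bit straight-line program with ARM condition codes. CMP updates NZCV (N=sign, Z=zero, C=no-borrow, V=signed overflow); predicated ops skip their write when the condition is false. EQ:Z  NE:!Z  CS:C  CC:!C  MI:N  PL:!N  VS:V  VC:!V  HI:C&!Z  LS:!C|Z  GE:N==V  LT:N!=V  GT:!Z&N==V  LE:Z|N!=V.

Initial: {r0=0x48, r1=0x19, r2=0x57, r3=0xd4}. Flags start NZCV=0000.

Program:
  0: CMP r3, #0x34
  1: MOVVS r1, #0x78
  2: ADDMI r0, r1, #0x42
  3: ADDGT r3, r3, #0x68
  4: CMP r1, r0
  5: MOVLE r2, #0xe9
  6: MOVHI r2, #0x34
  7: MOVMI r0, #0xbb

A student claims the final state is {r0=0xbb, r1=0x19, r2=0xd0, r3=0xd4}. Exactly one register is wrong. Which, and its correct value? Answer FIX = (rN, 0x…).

FIX = (r2, 0xe9)

0: ✓ CMP  NZCV=1010
1: · MOVVS
2: ✓ ADDMI  r0←0x5b
3: · ADDGT
4: ✓ CMP  NZCV=1000
5: ✓ MOVLE  r2←0xe9
6: · MOVHI
7: ✓ MOVMI  r0←0xbb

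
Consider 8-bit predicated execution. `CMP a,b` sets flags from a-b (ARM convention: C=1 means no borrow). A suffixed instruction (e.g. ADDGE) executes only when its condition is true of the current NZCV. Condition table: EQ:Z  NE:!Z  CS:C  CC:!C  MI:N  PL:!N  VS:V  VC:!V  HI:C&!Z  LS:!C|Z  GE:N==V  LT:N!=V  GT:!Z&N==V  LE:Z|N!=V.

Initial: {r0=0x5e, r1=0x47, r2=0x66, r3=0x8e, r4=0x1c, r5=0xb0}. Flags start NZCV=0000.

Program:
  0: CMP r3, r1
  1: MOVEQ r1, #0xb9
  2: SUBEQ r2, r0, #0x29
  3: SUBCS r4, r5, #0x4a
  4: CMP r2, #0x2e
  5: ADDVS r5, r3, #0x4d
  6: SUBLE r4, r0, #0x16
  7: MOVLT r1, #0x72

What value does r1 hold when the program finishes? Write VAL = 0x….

VAL = 0x47

0: ✓ CMP  NZCV=0011
1: · MOVEQ
2: · SUBEQ
3: ✓ SUBCS  r4←0x66
4: ✓ CMP  NZCV=0010
5: · ADDVS
6: · SUBLE
7: · MOVLT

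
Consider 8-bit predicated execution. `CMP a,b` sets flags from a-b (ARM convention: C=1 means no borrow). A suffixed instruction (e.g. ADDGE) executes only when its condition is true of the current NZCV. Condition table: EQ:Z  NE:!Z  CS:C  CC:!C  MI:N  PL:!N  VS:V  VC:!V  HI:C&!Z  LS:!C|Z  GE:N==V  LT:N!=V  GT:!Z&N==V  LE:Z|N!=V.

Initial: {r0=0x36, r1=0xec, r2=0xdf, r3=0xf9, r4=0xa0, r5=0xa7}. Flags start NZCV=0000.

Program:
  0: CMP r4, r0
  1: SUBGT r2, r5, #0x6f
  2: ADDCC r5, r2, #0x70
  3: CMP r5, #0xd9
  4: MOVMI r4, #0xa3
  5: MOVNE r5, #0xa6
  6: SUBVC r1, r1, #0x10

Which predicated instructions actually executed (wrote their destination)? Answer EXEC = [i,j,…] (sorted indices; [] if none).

EXEC = [4,5,6]

0: ✓ CMP  NZCV=0011
1: · SUBGT
2: · ADDCC
3: ✓ CMP  NZCV=1000
4: ✓ MOVMI  r4←0xa3
5: ✓ MOVNE  r5←0xa6
6: ✓ SUBVC  r1←0xdc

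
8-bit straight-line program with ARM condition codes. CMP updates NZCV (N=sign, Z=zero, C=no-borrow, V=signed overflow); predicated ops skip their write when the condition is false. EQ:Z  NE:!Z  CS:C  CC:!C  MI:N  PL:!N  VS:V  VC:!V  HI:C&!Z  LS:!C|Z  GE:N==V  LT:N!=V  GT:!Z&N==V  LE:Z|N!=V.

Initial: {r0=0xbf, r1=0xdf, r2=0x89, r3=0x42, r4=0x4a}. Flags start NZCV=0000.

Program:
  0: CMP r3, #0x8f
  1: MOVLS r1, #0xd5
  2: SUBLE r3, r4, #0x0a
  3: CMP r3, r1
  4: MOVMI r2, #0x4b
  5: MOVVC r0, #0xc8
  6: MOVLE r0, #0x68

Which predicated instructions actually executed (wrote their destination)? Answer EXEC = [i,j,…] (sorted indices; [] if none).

EXEC = [1,5]

0: ✓ CMP  NZCV=1001
1: ✓ MOVLS  r1←0xd5
2: · SUBLE
3: ✓ CMP  NZCV=0000
4: · MOVMI
5: ✓ MOVVC  r0←0xc8
6: · MOVLE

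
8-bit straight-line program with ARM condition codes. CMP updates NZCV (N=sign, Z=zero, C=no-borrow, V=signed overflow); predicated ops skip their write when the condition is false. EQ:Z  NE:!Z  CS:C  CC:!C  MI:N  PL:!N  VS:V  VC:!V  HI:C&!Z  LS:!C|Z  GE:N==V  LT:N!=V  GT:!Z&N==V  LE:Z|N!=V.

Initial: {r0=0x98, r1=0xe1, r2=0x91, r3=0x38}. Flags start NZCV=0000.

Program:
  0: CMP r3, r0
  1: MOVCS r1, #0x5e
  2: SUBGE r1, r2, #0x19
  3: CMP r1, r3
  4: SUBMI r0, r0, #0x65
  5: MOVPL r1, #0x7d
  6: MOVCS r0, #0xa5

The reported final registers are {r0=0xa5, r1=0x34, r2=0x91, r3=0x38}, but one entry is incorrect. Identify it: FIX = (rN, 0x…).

FIX = (r1, 0x7d)

[0] flags=1001 → (cmp)
[1] flags=1001 CS?F → skip
[2] flags=1001 GE?T → r1=0x78
[3] flags=0010 → (cmp)
[4] flags=0010 MI?F → skip
[5] flags=0010 PL?T → r1=0x7d
[6] flags=0010 CS?T → r0=0xa5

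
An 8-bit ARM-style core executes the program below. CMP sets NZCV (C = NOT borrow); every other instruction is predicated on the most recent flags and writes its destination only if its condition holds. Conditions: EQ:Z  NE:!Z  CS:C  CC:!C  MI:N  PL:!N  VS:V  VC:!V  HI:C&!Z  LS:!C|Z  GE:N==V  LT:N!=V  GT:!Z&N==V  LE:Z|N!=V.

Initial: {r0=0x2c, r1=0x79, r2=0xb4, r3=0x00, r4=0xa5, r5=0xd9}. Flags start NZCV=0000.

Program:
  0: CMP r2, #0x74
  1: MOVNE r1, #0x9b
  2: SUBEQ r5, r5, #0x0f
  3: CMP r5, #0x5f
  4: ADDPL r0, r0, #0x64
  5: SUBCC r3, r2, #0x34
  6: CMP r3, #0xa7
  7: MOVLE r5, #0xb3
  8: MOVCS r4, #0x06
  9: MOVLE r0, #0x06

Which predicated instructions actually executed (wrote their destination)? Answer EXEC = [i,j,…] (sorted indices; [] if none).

[0] flags=0011 → (cmp)
[1] flags=0011 NE?T → r1=0x9b
[2] flags=0011 EQ?F → skip
[3] flags=0011 → (cmp)
[4] flags=0011 PL?T → r0=0x90
[5] flags=0011 CC?F → skip
[6] flags=0000 → (cmp)
[7] flags=0000 LE?F → skip
[8] flags=0000 CS?F → skip
[9] flags=0000 LE?F → skip

EXEC = [1,4]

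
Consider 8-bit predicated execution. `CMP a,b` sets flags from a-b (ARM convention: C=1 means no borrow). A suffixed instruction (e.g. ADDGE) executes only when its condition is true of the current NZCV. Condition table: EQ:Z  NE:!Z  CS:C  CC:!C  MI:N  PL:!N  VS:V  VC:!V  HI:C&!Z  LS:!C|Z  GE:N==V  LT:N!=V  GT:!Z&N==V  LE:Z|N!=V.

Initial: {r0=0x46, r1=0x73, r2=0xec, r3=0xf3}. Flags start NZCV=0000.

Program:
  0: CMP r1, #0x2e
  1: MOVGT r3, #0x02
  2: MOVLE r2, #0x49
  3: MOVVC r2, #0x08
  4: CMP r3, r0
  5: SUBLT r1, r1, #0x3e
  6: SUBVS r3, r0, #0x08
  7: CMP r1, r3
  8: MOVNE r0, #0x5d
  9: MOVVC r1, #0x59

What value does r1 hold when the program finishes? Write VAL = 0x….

[0] flags=0010 → (cmp)
[1] flags=0010 GT?T → r3=0x02
[2] flags=0010 LE?F → skip
[3] flags=0010 VC?T → r2=0x08
[4] flags=1000 → (cmp)
[5] flags=1000 LT?T → r1=0x35
[6] flags=1000 VS?F → skip
[7] flags=0010 → (cmp)
[8] flags=0010 NE?T → r0=0x5d
[9] flags=0010 VC?T → r1=0x59

VAL = 0x59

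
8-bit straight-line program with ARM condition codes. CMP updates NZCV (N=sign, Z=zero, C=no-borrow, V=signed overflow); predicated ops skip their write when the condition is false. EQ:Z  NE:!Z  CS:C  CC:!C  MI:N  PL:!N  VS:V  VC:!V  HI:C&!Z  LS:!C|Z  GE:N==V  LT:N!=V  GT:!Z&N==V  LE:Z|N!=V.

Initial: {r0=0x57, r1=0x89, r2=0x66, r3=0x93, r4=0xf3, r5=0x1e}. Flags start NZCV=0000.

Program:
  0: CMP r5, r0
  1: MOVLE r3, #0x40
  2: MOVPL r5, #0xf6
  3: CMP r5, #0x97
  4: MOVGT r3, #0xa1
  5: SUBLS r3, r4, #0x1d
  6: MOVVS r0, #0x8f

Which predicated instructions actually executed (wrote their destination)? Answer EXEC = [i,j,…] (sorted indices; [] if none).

EXEC = [1,4,5,6]

[0] flags=1000 → (cmp)
[1] flags=1000 LE?T → r3=0x40
[2] flags=1000 PL?F → skip
[3] flags=1001 → (cmp)
[4] flags=1001 GT?T → r3=0xa1
[5] flags=1001 LS?T → r3=0xd6
[6] flags=1001 VS?T → r0=0x8f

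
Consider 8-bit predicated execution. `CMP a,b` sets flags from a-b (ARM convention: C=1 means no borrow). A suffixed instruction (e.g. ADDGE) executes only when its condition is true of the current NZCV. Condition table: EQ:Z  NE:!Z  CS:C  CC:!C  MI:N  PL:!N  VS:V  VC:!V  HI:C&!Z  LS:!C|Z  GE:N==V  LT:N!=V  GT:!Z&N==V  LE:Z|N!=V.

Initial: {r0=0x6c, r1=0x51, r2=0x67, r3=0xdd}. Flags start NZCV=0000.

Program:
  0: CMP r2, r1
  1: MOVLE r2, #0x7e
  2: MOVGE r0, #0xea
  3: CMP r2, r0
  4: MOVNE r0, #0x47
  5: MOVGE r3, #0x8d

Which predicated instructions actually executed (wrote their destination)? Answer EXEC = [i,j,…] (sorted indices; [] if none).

0: ✓ CMP  NZCV=0010
1: · MOVLE
2: ✓ MOVGE  r0←0xea
3: ✓ CMP  NZCV=0000
4: ✓ MOVNE  r0←0x47
5: ✓ MOVGE  r3←0x8d

EXEC = [2,4,5]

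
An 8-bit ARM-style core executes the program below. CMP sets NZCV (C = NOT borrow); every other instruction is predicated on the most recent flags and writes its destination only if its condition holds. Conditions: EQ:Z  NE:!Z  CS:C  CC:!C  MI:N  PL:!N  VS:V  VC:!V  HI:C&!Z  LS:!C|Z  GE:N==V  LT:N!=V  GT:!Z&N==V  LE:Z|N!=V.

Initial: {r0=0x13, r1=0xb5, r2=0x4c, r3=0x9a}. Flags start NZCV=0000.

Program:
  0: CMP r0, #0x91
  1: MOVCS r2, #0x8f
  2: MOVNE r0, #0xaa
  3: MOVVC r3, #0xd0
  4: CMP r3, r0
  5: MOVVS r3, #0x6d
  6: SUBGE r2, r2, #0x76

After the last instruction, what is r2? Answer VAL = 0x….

VAL = 0x4c

[0] flags=1001 → (cmp)
[1] flags=1001 CS?F → skip
[2] flags=1001 NE?T → r0=0xaa
[3] flags=1001 VC?F → skip
[4] flags=1000 → (cmp)
[5] flags=1000 VS?F → skip
[6] flags=1000 GE?F → skip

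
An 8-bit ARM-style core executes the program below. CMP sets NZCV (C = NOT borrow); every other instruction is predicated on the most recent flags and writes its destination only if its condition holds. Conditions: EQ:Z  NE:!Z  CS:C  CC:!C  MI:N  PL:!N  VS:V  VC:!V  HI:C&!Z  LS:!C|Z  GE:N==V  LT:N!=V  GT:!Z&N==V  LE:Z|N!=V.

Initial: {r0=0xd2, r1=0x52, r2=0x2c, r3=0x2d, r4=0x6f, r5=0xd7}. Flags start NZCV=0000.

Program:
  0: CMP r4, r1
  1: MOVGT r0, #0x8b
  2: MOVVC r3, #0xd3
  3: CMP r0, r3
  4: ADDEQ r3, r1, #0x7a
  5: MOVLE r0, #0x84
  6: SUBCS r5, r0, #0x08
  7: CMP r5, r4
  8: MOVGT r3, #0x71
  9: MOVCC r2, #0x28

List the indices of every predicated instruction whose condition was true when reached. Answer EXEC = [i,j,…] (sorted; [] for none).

[0] flags=0010 → (cmp)
[1] flags=0010 GT?T → r0=0x8b
[2] flags=0010 VC?T → r3=0xd3
[3] flags=1000 → (cmp)
[4] flags=1000 EQ?F → skip
[5] flags=1000 LE?T → r0=0x84
[6] flags=1000 CS?F → skip
[7] flags=0011 → (cmp)
[8] flags=0011 GT?F → skip
[9] flags=0011 CC?F → skip

EXEC = [1,2,5]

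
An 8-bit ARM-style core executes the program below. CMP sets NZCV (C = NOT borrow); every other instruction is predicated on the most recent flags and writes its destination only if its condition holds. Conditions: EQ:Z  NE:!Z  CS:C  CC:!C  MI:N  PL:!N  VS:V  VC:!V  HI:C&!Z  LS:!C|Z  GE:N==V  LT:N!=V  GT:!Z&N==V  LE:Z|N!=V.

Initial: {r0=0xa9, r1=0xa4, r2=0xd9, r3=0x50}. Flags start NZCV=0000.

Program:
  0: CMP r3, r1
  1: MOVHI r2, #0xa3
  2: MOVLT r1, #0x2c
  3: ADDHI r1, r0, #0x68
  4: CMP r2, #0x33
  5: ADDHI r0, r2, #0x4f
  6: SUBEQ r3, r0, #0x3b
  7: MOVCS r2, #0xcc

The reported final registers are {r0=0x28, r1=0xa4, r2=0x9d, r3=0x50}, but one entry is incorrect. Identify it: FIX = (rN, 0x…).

0: ✓ CMP  NZCV=1001
1: · MOVHI
2: · MOVLT
3: · ADDHI
4: ✓ CMP  NZCV=1010
5: ✓ ADDHI  r0←0x28
6: · SUBEQ
7: ✓ MOVCS  r2←0xcc

FIX = (r2, 0xcc)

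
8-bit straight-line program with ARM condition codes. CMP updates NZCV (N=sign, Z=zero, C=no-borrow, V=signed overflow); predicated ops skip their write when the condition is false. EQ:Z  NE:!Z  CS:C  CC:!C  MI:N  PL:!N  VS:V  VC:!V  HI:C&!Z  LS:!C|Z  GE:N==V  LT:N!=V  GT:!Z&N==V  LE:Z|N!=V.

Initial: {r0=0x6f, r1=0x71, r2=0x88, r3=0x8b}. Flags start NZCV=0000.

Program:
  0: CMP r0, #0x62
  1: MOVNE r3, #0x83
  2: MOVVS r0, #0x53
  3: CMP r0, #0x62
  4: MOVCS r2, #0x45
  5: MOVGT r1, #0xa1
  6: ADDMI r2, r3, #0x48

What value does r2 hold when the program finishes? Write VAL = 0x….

[0] flags=0010 → (cmp)
[1] flags=0010 NE?T → r3=0x83
[2] flags=0010 VS?F → skip
[3] flags=0010 → (cmp)
[4] flags=0010 CS?T → r2=0x45
[5] flags=0010 GT?T → r1=0xa1
[6] flags=0010 MI?F → skip

VAL = 0x45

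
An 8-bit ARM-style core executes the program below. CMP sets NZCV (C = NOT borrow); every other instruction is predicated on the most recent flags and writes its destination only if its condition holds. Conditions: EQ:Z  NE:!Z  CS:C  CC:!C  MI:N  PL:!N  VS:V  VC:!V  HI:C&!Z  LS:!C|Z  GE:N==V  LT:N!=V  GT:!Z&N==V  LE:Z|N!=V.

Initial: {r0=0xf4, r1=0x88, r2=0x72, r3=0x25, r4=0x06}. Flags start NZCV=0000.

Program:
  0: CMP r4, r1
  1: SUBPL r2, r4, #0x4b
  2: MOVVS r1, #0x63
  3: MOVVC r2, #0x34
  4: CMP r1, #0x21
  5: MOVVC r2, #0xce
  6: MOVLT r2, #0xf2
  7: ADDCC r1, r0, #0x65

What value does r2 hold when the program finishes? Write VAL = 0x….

VAL = 0xf2

0: ✓ CMP  NZCV=0000
1: ✓ SUBPL  r2←0xbb
2: · MOVVS
3: ✓ MOVVC  r2←0x34
4: ✓ CMP  NZCV=0011
5: · MOVVC
6: ✓ MOVLT  r2←0xf2
7: · ADDCC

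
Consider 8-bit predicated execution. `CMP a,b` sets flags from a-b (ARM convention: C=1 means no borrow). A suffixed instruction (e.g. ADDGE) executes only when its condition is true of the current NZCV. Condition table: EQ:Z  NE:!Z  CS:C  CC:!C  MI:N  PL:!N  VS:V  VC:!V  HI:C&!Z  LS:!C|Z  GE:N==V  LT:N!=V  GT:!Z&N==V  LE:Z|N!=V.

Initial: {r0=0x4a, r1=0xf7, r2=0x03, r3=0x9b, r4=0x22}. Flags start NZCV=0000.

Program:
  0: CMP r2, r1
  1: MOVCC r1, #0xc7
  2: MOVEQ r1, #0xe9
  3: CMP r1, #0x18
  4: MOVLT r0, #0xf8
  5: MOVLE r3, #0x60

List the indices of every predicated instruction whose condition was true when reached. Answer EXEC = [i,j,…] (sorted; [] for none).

0: ✓ CMP  NZCV=0000
1: ✓ MOVCC  r1←0xc7
2: · MOVEQ
3: ✓ CMP  NZCV=1010
4: ✓ MOVLT  r0←0xf8
5: ✓ MOVLE  r3←0x60

EXEC = [1,4,5]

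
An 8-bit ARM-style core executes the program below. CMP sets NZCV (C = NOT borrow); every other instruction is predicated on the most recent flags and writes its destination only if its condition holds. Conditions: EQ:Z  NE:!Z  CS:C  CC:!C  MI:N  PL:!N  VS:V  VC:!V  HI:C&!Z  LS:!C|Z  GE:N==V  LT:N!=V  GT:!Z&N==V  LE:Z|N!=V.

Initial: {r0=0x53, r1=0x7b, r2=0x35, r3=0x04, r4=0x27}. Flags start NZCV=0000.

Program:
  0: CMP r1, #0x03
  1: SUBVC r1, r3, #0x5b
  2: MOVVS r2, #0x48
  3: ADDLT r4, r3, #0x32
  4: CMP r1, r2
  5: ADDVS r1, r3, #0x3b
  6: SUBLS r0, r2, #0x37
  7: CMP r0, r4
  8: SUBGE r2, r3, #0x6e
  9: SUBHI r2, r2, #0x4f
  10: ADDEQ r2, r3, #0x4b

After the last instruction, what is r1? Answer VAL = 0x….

VAL = 0x3f

0: ✓ CMP  NZCV=0010
1: ✓ SUBVC  r1←0xa9
2: · MOVVS
3: · ADDLT
4: ✓ CMP  NZCV=0011
5: ✓ ADDVS  r1←0x3f
6: · SUBLS
7: ✓ CMP  NZCV=0010
8: ✓ SUBGE  r2←0x96
9: ✓ SUBHI  r2←0x47
10: · ADDEQ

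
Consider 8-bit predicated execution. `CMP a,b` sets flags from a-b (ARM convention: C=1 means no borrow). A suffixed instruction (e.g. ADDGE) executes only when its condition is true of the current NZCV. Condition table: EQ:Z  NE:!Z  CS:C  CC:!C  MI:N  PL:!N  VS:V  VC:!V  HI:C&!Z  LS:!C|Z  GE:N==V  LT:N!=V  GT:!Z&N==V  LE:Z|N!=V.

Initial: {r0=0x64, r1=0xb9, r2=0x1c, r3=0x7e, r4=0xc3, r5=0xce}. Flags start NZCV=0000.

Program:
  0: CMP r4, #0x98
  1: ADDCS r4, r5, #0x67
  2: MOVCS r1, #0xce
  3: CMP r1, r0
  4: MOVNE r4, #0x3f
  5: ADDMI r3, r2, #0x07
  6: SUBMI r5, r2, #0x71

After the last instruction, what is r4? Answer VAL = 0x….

VAL = 0x3f

0: ✓ CMP  NZCV=0010
1: ✓ ADDCS  r4←0x35
2: ✓ MOVCS  r1←0xce
3: ✓ CMP  NZCV=0011
4: ✓ MOVNE  r4←0x3f
5: · ADDMI
6: · SUBMI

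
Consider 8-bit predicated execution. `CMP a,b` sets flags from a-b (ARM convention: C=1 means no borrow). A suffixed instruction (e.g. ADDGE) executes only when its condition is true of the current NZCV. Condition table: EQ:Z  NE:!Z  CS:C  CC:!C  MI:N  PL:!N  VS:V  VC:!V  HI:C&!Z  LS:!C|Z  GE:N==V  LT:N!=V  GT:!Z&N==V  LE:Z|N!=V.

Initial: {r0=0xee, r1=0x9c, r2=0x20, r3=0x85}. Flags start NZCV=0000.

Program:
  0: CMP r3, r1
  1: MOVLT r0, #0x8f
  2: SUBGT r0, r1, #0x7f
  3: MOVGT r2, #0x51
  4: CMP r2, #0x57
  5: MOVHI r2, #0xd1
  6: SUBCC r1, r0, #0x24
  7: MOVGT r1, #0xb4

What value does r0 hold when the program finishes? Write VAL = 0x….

0: ✓ CMP  NZCV=1000
1: ✓ MOVLT  r0←0x8f
2: · SUBGT
3: · MOVGT
4: ✓ CMP  NZCV=1000
5: · MOVHI
6: ✓ SUBCC  r1←0x6b
7: · MOVGT

VAL = 0x8f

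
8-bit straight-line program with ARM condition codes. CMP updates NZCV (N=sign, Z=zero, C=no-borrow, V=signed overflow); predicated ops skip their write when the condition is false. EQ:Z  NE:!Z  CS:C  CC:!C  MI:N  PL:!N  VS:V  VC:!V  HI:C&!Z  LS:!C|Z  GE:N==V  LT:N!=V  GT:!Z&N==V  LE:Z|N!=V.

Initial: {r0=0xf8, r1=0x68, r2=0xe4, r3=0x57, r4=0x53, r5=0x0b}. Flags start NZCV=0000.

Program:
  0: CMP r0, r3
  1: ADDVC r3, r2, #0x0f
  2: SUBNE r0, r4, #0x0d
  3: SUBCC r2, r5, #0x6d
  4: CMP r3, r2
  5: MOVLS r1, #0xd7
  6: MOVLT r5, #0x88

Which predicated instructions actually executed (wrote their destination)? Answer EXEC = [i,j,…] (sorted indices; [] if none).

0: ✓ CMP  NZCV=1010
1: ✓ ADDVC  r3←0xf3
2: ✓ SUBNE  r0←0x46
3: · SUBCC
4: ✓ CMP  NZCV=0010
5: · MOVLS
6: · MOVLT

EXEC = [1,2]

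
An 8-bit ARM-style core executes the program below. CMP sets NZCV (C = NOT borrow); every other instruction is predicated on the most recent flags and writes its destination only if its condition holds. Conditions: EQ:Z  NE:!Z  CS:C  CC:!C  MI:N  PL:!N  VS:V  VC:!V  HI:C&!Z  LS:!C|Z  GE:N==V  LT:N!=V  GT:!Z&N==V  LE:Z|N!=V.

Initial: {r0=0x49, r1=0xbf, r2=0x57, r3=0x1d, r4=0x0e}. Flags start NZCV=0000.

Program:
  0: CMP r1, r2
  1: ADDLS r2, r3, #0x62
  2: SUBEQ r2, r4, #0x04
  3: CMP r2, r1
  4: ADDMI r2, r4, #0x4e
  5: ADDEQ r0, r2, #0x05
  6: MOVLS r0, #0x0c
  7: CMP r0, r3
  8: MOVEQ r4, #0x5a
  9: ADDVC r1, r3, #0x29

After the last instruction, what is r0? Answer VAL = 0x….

[0] flags=0011 → (cmp)
[1] flags=0011 LS?F → skip
[2] flags=0011 EQ?F → skip
[3] flags=1001 → (cmp)
[4] flags=1001 MI?T → r2=0x5c
[5] flags=1001 EQ?F → skip
[6] flags=1001 LS?T → r0=0x0c
[7] flags=1000 → (cmp)
[8] flags=1000 EQ?F → skip
[9] flags=1000 VC?T → r1=0x46

VAL = 0x0c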